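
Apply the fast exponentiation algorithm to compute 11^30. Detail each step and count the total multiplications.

Computing 11^30 by squaring (build up from 11^1; each line after the first costs one multiplication):

11^1 = 11
11^2 = (11^1)^2 = 11^2 = 121
11^3 = 11 * 11^2 = 11 * 121 = 1331
11^6 = (11^3)^2 = 1331^2 = 1771561
11^7 = 11 * 11^6 = 11 * 1771561 = 19487171
11^14 = (11^7)^2 = 19487171^2 = 379749833583241
11^15 = 11 * 11^14 = 11 * 379749833583241 = 4177248169415651
11^30 = (11^15)^2 = 4177248169415651^2 = 17449402268886407318558803753801

Result: 17449402268886407318558803753801
Multiplications needed: 7 (7 lines after 11^1)

11^30 = 17449402268886407318558803753801. Using exponentiation by squaring, this requires 7 multiplications. The key idea: if the exponent is even, square the half-power; if odd, multiply by the base once.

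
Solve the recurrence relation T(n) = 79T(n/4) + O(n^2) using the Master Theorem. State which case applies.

Master Theorem for T(n) = 79T(n/4) + O(n^2):

a = 79, b = 4, c = 2
log_b(a) = log_4(79) = 3.1519

Case 1: c = 2 < log_4(79) = 3.1519
T(n) = O(n^(log_4 79))

For T(n) = 79T(n/4) + O(n^2): log_4(79) = 3.1519. This is Case 1 of the Master Theorem (c < log_b(a), work dominated by leaves), giving O(n^(log_4 79)).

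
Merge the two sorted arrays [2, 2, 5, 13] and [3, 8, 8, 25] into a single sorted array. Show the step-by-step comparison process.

Merging process:

Compare 2 vs 3: take 2 from left. Merged: [2]
Compare 2 vs 3: take 2 from left. Merged: [2, 2]
Compare 5 vs 3: take 3 from right. Merged: [2, 2, 3]
Compare 5 vs 8: take 5 from left. Merged: [2, 2, 3, 5]
Compare 13 vs 8: take 8 from right. Merged: [2, 2, 3, 5, 8]
Compare 13 vs 8: take 8 from right. Merged: [2, 2, 3, 5, 8, 8]
Compare 13 vs 25: take 13 from left. Merged: [2, 2, 3, 5, 8, 8, 13]
Append remaining from right: [25]. Merged: [2, 2, 3, 5, 8, 8, 13, 25]

Final merged array: [2, 2, 3, 5, 8, 8, 13, 25]
Total comparisons: 7

The merged array is [2, 2, 3, 5, 8, 8, 13, 25], requiring 7 comparisons. The merge step runs in O(n) time where n is the total number of elements.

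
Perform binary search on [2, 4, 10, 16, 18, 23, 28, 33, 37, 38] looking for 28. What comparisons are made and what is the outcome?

Binary search for 28 in [2, 4, 10, 16, 18, 23, 28, 33, 37, 38]:

lo=0, hi=9, mid=4, arr[mid]=18 -> 18 < 28, search right half
lo=5, hi=9, mid=7, arr[mid]=33 -> 33 > 28, search left half
lo=5, hi=6, mid=5, arr[mid]=23 -> 23 < 28, search right half
lo=6, hi=6, mid=6, arr[mid]=28 -> Found target at index 6!

Binary search finds 28 at index 6 after 4 comparisons. The search repeatedly halves the search space by comparing with the middle element.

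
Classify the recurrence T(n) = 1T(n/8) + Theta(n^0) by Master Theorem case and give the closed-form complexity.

Master Theorem for T(n) = 1T(n/8) + O(n^0):

a = 1, b = 8, c = 0
log_b(a) = log_8(1) = 0.0000

Case 2: c = 0 = log_8(1) = 0.0000
T(n) = O(n^0 log n) = O(log n)

For T(n) = 1T(n/8) + O(n^0): log_8(1) = 0.0000. This is Case 2 of the Master Theorem (c = log_b(a), equal work at all levels), giving O(log n).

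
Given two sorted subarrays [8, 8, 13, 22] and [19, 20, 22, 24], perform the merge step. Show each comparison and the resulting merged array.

Merging process:

Compare 8 vs 19: take 8 from left. Merged: [8]
Compare 8 vs 19: take 8 from left. Merged: [8, 8]
Compare 13 vs 19: take 13 from left. Merged: [8, 8, 13]
Compare 22 vs 19: take 19 from right. Merged: [8, 8, 13, 19]
Compare 22 vs 20: take 20 from right. Merged: [8, 8, 13, 19, 20]
Compare 22 vs 22: take 22 from left. Merged: [8, 8, 13, 19, 20, 22]
Append remaining from right: [22, 24]. Merged: [8, 8, 13, 19, 20, 22, 22, 24]

Final merged array: [8, 8, 13, 19, 20, 22, 22, 24]
Total comparisons: 6

The merged array is [8, 8, 13, 19, 20, 22, 22, 24], requiring 6 comparisons. The merge step runs in O(n) time where n is the total number of elements.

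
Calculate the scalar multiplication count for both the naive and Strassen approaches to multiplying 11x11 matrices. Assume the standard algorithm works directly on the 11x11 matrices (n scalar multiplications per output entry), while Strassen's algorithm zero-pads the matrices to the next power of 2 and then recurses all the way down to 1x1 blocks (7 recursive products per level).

Matrix multiplication for 11x11 matrices:

Strassen's algorithm requires power-of-2 dimensions. Pad 11x11 to 16x16 (next power of 2).

Standard algorithm: 11^3 = 1331 multiplications
Strassen's algorithm: 7^(log2(16)) = 7^4 = 2401 multiplications
Difference: 1331 - 2401 = -1070 (Strassen uses MORE here due to padding overhead — for small or just-over-power-of-2 n, padding can outweigh the per-level savings)

Standard: 1331 multiplications (11^3). Strassen: 2401 multiplications (7^4, after padding to 16x16). Strassen reduces 8 recursive multiplications to 7 at each level.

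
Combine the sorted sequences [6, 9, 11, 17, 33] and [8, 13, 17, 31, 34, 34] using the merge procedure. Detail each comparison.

Merging process:

Compare 6 vs 8: take 6 from left. Merged: [6]
Compare 9 vs 8: take 8 from right. Merged: [6, 8]
Compare 9 vs 13: take 9 from left. Merged: [6, 8, 9]
Compare 11 vs 13: take 11 from left. Merged: [6, 8, 9, 11]
Compare 17 vs 13: take 13 from right. Merged: [6, 8, 9, 11, 13]
Compare 17 vs 17: take 17 from left. Merged: [6, 8, 9, 11, 13, 17]
Compare 33 vs 17: take 17 from right. Merged: [6, 8, 9, 11, 13, 17, 17]
Compare 33 vs 31: take 31 from right. Merged: [6, 8, 9, 11, 13, 17, 17, 31]
Compare 33 vs 34: take 33 from left. Merged: [6, 8, 9, 11, 13, 17, 17, 31, 33]
Append remaining from right: [34, 34]. Merged: [6, 8, 9, 11, 13, 17, 17, 31, 33, 34, 34]

Final merged array: [6, 8, 9, 11, 13, 17, 17, 31, 33, 34, 34]
Total comparisons: 9

The merged array is [6, 8, 9, 11, 13, 17, 17, 31, 33, 34, 34], requiring 9 comparisons. The merge step runs in O(n) time where n is the total number of elements.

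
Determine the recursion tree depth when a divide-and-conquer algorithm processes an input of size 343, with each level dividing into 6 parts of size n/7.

For divide and conquer with division factor 7:

Problem sizes at each level:
Level 0: 343
Level 1: 49
Level 2: 7
Level 3: 1

The root is level 0 and the size-1 base case is level 3 (the tree spans levels 0 through 3, i.e. 4 levels counting the root), so the depth is the number of divisions: log_7(343) = 3

The recursion tree depth is log_7(343) = 3. At each level, the problem size is divided by 7, so it takes 3 divisions to reduce to a base case of size 1. The algorithm makes 6 recursive calls at each level.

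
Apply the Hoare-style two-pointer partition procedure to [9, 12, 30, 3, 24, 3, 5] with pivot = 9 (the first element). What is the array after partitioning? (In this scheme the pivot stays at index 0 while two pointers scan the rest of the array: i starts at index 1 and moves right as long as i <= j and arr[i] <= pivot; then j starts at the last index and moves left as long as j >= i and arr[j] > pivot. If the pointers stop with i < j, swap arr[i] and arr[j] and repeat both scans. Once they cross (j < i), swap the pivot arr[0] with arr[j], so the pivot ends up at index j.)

Hoare-style two-pointer partition with pivot = 9:

Initial array: [9, 12, 30, 3, 24, 3, 5]

Pointers start at i = 1, j = 6.
i stops at index 1 (arr[1]=12 > 9), j stops at index 6 (arr[6]=5 <= 9): swap arr[1] and arr[6], array becomes [9, 5, 30, 3, 24, 3, 12]
i stops at index 2 (arr[2]=30 > 9), j stops at index 5 (arr[5]=3 <= 9): swap arr[2] and arr[5], array becomes [9, 5, 3, 3, 24, 30, 12]
i ends at 4, j ends at 3: the pointers have crossed (j < i), so scanning stops.

Swap pivot arr[0] with arr[3] to place pivot at position 3: [3, 5, 3, 9, 24, 30, 12]
Pivot position: 3

After partitioning with pivot 9, the array becomes [3, 5, 3, 9, 24, 30, 12]. The pivot is placed at index 3. All elements to the left of the pivot are <= 9, and all elements to the right are > 9.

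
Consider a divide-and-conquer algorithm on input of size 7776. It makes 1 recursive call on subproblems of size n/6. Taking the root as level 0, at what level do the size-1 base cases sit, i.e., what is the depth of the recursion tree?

For divide and conquer with division factor 6:

Problem sizes at each level:
Level 0: 7776
Level 1: 1296
Level 2: 216
Level 3: 36
Level 4: 6
Level 5: 1

The root is level 0 and the size-1 base case is level 5 (the tree spans levels 0 through 5, i.e. 6 levels counting the root), so the depth is the number of divisions: log_6(7776) = 5

The recursion tree depth is log_6(7776) = 5. At each level, the problem size is divided by 6, so it takes 5 divisions to reduce to a base case of size 1. The algorithm makes 1 recursive call at each level.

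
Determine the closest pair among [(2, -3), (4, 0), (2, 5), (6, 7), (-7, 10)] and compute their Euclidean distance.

Computing all pairwise distances among 5 points:

d((2, -3), (4, 0)) = 3.6056 <-- minimum
d((2, -3), (2, 5)) = 8.0
d((2, -3), (6, 7)) = 10.7703
d((2, -3), (-7, 10)) = 15.8114
d((4, 0), (2, 5)) = 5.3852
d((4, 0), (6, 7)) = 7.2801
d((4, 0), (-7, 10)) = 14.8661
d((2, 5), (6, 7)) = 4.4721
d((2, 5), (-7, 10)) = 10.2956
d((6, 7), (-7, 10)) = 13.3417

Closest pair: (2, -3) and (4, 0) with distance 3.6056

The closest pair is (2, -3) and (4, 0) with Euclidean distance 3.6056. For 5 points, brute-force pairwise comparison is shown above. For large n, the divide-and-conquer algorithm (sort by x, recurse on halves, check the dividing strip) achieves O(n log n).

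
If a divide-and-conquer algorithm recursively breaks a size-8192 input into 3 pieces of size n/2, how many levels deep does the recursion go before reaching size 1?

For divide and conquer with division factor 2:

Problem sizes at each level:
Level 0: 8192
Level 1: 4096
Level 2: 2048
Level 3: 1024
Level 4: 512
Level 5: 256
Level 6: 128
Level 7: 64
Level 8: 32
Level 9: 16
Level 10: 8
Level 11: 4
Level 12: 2
Level 13: 1

The root is level 0 and the size-1 base case is level 13 (the tree spans levels 0 through 13, i.e. 14 levels counting the root), so the depth is the number of divisions: log_2(8192) = 13

The recursion tree depth is log_2(8192) = 13. At each level, the problem size is divided by 2, so it takes 13 divisions to reduce to a base case of size 1. The algorithm makes 3 recursive calls at each level.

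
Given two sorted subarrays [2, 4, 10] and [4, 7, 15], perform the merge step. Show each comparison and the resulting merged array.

Merging process:

Compare 2 vs 4: take 2 from left. Merged: [2]
Compare 4 vs 4: take 4 from left. Merged: [2, 4]
Compare 10 vs 4: take 4 from right. Merged: [2, 4, 4]
Compare 10 vs 7: take 7 from right. Merged: [2, 4, 4, 7]
Compare 10 vs 15: take 10 from left. Merged: [2, 4, 4, 7, 10]
Append remaining from right: [15]. Merged: [2, 4, 4, 7, 10, 15]

Final merged array: [2, 4, 4, 7, 10, 15]
Total comparisons: 5

The merged array is [2, 4, 4, 7, 10, 15], requiring 5 comparisons. The merge step runs in O(n) time where n is the total number of elements.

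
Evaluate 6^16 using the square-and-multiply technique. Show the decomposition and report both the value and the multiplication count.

Computing 6^16 by squaring (build up from 6^1; each line after the first costs one multiplication):

6^1 = 6
6^2 = (6^1)^2 = 6^2 = 36
6^4 = (6^2)^2 = 36^2 = 1296
6^8 = (6^4)^2 = 1296^2 = 1679616
6^16 = (6^8)^2 = 1679616^2 = 2821109907456

Result: 2821109907456
Multiplications needed: 4 (4 lines after 6^1)

6^16 = 2821109907456. Using exponentiation by squaring, this requires 4 multiplications. The key idea: if the exponent is even, square the half-power; if odd, multiply by the base once.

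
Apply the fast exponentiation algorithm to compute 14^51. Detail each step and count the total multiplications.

Computing 14^51 by squaring (build up from 14^1; each line after the first costs one multiplication):

14^1 = 14
14^2 = (14^1)^2 = 14^2 = 196
14^3 = 14 * 14^2 = 14 * 196 = 2744
14^6 = (14^3)^2 = 2744^2 = 7529536
14^12 = (14^6)^2 = 7529536^2 = 56693912375296
14^24 = (14^12)^2 = 56693912375296^2 = 3214199700417740936751087616
14^25 = 14 * 14^24 = 14 * 3214199700417740936751087616 = 44998795805848373114515226624
14^50 = (14^25)^2 = 44998795805848373114515226624^2 = 2024891623976437135118764865774783290467102632746078437376
14^51 = 14 * 14^50 = 14 * 2024891623976437135118764865774783290467102632746078437376 = 28348482735670119891662708120846966066539436858445098123264

Result: 28348482735670119891662708120846966066539436858445098123264
Multiplications needed: 8 (8 lines after 14^1)

14^51 = 28348482735670119891662708120846966066539436858445098123264. Using exponentiation by squaring, this requires 8 multiplications. The key idea: if the exponent is even, square the half-power; if odd, multiply by the base once.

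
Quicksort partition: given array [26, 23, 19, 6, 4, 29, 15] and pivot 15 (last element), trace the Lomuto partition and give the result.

Lomuto partition with pivot = 15:

Initial array: [26, 23, 19, 6, 4, 29, 15]

arr[0]=26 > 15: no swap
arr[1]=23 > 15: no swap
arr[2]=19 > 15: no swap
arr[3]=6 <= 15: swap with position 0, array becomes [6, 23, 19, 26, 4, 29, 15]
arr[4]=4 <= 15: swap with position 1, array becomes [6, 4, 19, 26, 23, 29, 15]
arr[5]=29 > 15: no swap

Place pivot at position 2: [6, 4, 15, 26, 23, 29, 19]
Pivot position: 2

After partitioning with pivot 15, the array becomes [6, 4, 15, 26, 23, 29, 19]. The pivot is placed at index 2. All elements to the left of the pivot are <= 15, and all elements to the right are > 15.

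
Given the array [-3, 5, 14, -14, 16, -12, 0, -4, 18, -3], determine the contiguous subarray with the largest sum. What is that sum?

Using Kadane's algorithm on [-3, 5, 14, -14, 16, -12, 0, -4, 18, -3]:

Scanning through the array:
Position 1 (value 5): max_ending_here = 5, max_so_far = 5
Position 2 (value 14): max_ending_here = 19, max_so_far = 19
Position 3 (value -14): max_ending_here = 5, max_so_far = 19
Position 4 (value 16): max_ending_here = 21, max_so_far = 21
Position 5 (value -12): max_ending_here = 9, max_so_far = 21
Position 6 (value 0): max_ending_here = 9, max_so_far = 21
Position 7 (value -4): max_ending_here = 5, max_so_far = 21
Position 8 (value 18): max_ending_here = 23, max_so_far = 23
Position 9 (value -3): max_ending_here = 20, max_so_far = 23

Maximum subarray: [5, 14, -14, 16, -12, 0, -4, 18]
Maximum sum: 23

The maximum subarray is [5, 14, -14, 16, -12, 0, -4, 18] with sum 23. This subarray runs from index 1 to index 8.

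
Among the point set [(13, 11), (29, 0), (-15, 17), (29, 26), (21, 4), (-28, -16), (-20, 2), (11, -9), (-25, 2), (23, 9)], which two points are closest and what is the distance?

Computing all pairwise distances among 10 points:

d((13, 11), (29, 0)) = 19.4165
d((13, 11), (-15, 17)) = 28.6356
d((13, 11), (29, 26)) = 21.9317
d((13, 11), (21, 4)) = 10.6301
d((13, 11), (-28, -16)) = 49.0918
d((13, 11), (-20, 2)) = 34.2053
d((13, 11), (11, -9)) = 20.0998
d((13, 11), (-25, 2)) = 39.0512
d((13, 11), (23, 9)) = 10.198
d((29, 0), (-15, 17)) = 47.1699
d((29, 0), (29, 26)) = 26.0
d((29, 0), (21, 4)) = 8.9443
d((29, 0), (-28, -16)) = 59.203
d((29, 0), (-20, 2)) = 49.0408
d((29, 0), (11, -9)) = 20.1246
d((29, 0), (-25, 2)) = 54.037
d((29, 0), (23, 9)) = 10.8167
d((-15, 17), (29, 26)) = 44.911
d((-15, 17), (21, 4)) = 38.2753
d((-15, 17), (-28, -16)) = 35.4683
d((-15, 17), (-20, 2)) = 15.8114
d((-15, 17), (11, -9)) = 36.7696
d((-15, 17), (-25, 2)) = 18.0278
d((-15, 17), (23, 9)) = 38.833
d((29, 26), (21, 4)) = 23.4094
d((29, 26), (-28, -16)) = 70.8025
d((29, 26), (-20, 2)) = 54.5619
d((29, 26), (11, -9)) = 39.3573
d((29, 26), (-25, 2)) = 59.0931
d((29, 26), (23, 9)) = 18.0278
d((21, 4), (-28, -16)) = 52.9245
d((21, 4), (-20, 2)) = 41.0488
d((21, 4), (11, -9)) = 16.4012
d((21, 4), (-25, 2)) = 46.0435
d((21, 4), (23, 9)) = 5.3852
d((-28, -16), (-20, 2)) = 19.6977
d((-28, -16), (11, -9)) = 39.6232
d((-28, -16), (-25, 2)) = 18.2483
d((-28, -16), (23, 9)) = 56.7979
d((-20, 2), (11, -9)) = 32.8938
d((-20, 2), (-25, 2)) = 5.0 <-- minimum
d((-20, 2), (23, 9)) = 43.566
d((11, -9), (-25, 2)) = 37.6431
d((11, -9), (23, 9)) = 21.6333
d((-25, 2), (23, 9)) = 48.5077

Closest pair: (-20, 2) and (-25, 2) with distance 5.0

The closest pair is (-20, 2) and (-25, 2) with Euclidean distance 5.0. For 10 points, brute-force pairwise comparison is shown above. For large n, the divide-and-conquer algorithm (sort by x, recurse on halves, check the dividing strip) achieves O(n log n).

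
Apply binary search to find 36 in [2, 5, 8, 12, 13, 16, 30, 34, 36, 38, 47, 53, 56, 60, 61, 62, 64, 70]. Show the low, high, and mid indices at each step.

Binary search for 36 in [2, 5, 8, 12, 13, 16, 30, 34, 36, 38, 47, 53, 56, 60, 61, 62, 64, 70]:

lo=0, hi=17, mid=8, arr[mid]=36 -> Found target at index 8!

Binary search finds 36 at index 8 after 1 comparisons. The search repeatedly halves the search space by comparing with the middle element.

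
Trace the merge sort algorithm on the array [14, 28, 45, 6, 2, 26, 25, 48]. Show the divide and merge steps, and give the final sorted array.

Merge sort trace:

Split: [14, 28, 45, 6, 2, 26, 25, 48] -> [14, 28, 45, 6] and [2, 26, 25, 48]
  Split: [14, 28, 45, 6] -> [14, 28] and [45, 6]
    Split: [14, 28] -> [14] and [28]
    Merge: [14] + [28] -> [14, 28]
    Split: [45, 6] -> [45] and [6]
    Merge: [45] + [6] -> [6, 45]
  Merge: [14, 28] + [6, 45] -> [6, 14, 28, 45]
  Split: [2, 26, 25, 48] -> [2, 26] and [25, 48]
    Split: [2, 26] -> [2] and [26]
    Merge: [2] + [26] -> [2, 26]
    Split: [25, 48] -> [25] and [48]
    Merge: [25] + [48] -> [25, 48]
  Merge: [2, 26] + [25, 48] -> [2, 25, 26, 48]
Merge: [6, 14, 28, 45] + [2, 25, 26, 48] -> [2, 6, 14, 25, 26, 28, 45, 48]

Final sorted array: [2, 6, 14, 25, 26, 28, 45, 48]

The merge sort proceeds by recursively splitting the array and merging sorted halves.
After all merges, the sorted array is [2, 6, 14, 25, 26, 28, 45, 48].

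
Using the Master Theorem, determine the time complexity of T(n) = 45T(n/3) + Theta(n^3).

Master Theorem for T(n) = 45T(n/3) + O(n^3):

a = 45, b = 3, c = 3
log_b(a) = log_3(45) = 3.4650

Case 1: c = 3 < log_3(45) = 3.4650
T(n) = O(n^(log_3 45))

For T(n) = 45T(n/3) + O(n^3): log_3(45) = 3.4650. This is Case 1 of the Master Theorem (c < log_b(a), work dominated by leaves), giving O(n^(log_3 45)).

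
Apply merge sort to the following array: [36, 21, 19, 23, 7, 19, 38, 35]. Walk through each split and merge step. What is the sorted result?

Merge sort trace:

Split: [36, 21, 19, 23, 7, 19, 38, 35] -> [36, 21, 19, 23] and [7, 19, 38, 35]
  Split: [36, 21, 19, 23] -> [36, 21] and [19, 23]
    Split: [36, 21] -> [36] and [21]
    Merge: [36] + [21] -> [21, 36]
    Split: [19, 23] -> [19] and [23]
    Merge: [19] + [23] -> [19, 23]
  Merge: [21, 36] + [19, 23] -> [19, 21, 23, 36]
  Split: [7, 19, 38, 35] -> [7, 19] and [38, 35]
    Split: [7, 19] -> [7] and [19]
    Merge: [7] + [19] -> [7, 19]
    Split: [38, 35] -> [38] and [35]
    Merge: [38] + [35] -> [35, 38]
  Merge: [7, 19] + [35, 38] -> [7, 19, 35, 38]
Merge: [19, 21, 23, 36] + [7, 19, 35, 38] -> [7, 19, 19, 21, 23, 35, 36, 38]

Final sorted array: [7, 19, 19, 21, 23, 35, 36, 38]

The merge sort proceeds by recursively splitting the array and merging sorted halves.
After all merges, the sorted array is [7, 19, 19, 21, 23, 35, 36, 38].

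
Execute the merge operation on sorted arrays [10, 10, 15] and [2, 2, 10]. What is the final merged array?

Merging process:

Compare 10 vs 2: take 2 from right. Merged: [2]
Compare 10 vs 2: take 2 from right. Merged: [2, 2]
Compare 10 vs 10: take 10 from left. Merged: [2, 2, 10]
Compare 10 vs 10: take 10 from left. Merged: [2, 2, 10, 10]
Compare 15 vs 10: take 10 from right. Merged: [2, 2, 10, 10, 10]
Append remaining from left: [15]. Merged: [2, 2, 10, 10, 10, 15]

Final merged array: [2, 2, 10, 10, 10, 15]
Total comparisons: 5

The merged array is [2, 2, 10, 10, 10, 15], requiring 5 comparisons. The merge step runs in O(n) time where n is the total number of elements.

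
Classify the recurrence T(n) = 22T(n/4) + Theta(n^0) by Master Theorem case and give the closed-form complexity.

Master Theorem for T(n) = 22T(n/4) + O(n^0):

a = 22, b = 4, c = 0
log_b(a) = log_4(22) = 2.2297

Case 1: c = 0 < log_4(22) = 2.2297
T(n) = O(n^(log_4 22))

For T(n) = 22T(n/4) + O(n^0): log_4(22) = 2.2297. This is Case 1 of the Master Theorem (c < log_b(a), work dominated by leaves), giving O(n^(log_4 22)).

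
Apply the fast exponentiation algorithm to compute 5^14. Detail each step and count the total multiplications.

Computing 5^14 by squaring (build up from 5^1; each line after the first costs one multiplication):

5^1 = 5
5^2 = (5^1)^2 = 5^2 = 25
5^3 = 5 * 5^2 = 5 * 25 = 125
5^6 = (5^3)^2 = 125^2 = 15625
5^7 = 5 * 5^6 = 5 * 15625 = 78125
5^14 = (5^7)^2 = 78125^2 = 6103515625

Result: 6103515625
Multiplications needed: 5 (5 lines after 5^1)

5^14 = 6103515625. Using exponentiation by squaring, this requires 5 multiplications. The key idea: if the exponent is even, square the half-power; if odd, multiply by the base once.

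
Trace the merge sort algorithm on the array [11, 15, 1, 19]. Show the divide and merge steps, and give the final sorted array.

Merge sort trace:

Split: [11, 15, 1, 19] -> [11, 15] and [1, 19]
  Split: [11, 15] -> [11] and [15]
  Merge: [11] + [15] -> [11, 15]
  Split: [1, 19] -> [1] and [19]
  Merge: [1] + [19] -> [1, 19]
Merge: [11, 15] + [1, 19] -> [1, 11, 15, 19]

Final sorted array: [1, 11, 15, 19]

The merge sort proceeds by recursively splitting the array and merging sorted halves.
After all merges, the sorted array is [1, 11, 15, 19].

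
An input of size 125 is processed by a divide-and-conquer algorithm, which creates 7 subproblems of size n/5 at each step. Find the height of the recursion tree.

For divide and conquer with division factor 5:

Problem sizes at each level:
Level 0: 125
Level 1: 25
Level 2: 5
Level 3: 1

The root is level 0 and the size-1 base case is level 3 (the tree spans levels 0 through 3, i.e. 4 levels counting the root), so the depth is the number of divisions: log_5(125) = 3

The recursion tree depth is log_5(125) = 3. At each level, the problem size is divided by 5, so it takes 3 divisions to reduce to a base case of size 1. The algorithm makes 7 recursive calls at each level.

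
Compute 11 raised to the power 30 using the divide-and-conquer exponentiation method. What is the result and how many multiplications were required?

Computing 11^30 by squaring (build up from 11^1; each line after the first costs one multiplication):

11^1 = 11
11^2 = (11^1)^2 = 11^2 = 121
11^3 = 11 * 11^2 = 11 * 121 = 1331
11^6 = (11^3)^2 = 1331^2 = 1771561
11^7 = 11 * 11^6 = 11 * 1771561 = 19487171
11^14 = (11^7)^2 = 19487171^2 = 379749833583241
11^15 = 11 * 11^14 = 11 * 379749833583241 = 4177248169415651
11^30 = (11^15)^2 = 4177248169415651^2 = 17449402268886407318558803753801

Result: 17449402268886407318558803753801
Multiplications needed: 7 (7 lines after 11^1)

11^30 = 17449402268886407318558803753801. Using exponentiation by squaring, this requires 7 multiplications. The key idea: if the exponent is even, square the half-power; if odd, multiply by the base once.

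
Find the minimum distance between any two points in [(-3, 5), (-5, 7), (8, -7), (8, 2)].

Computing all pairwise distances among 4 points:

d((-3, 5), (-5, 7)) = 2.8284 <-- minimum
d((-3, 5), (8, -7)) = 16.2788
d((-3, 5), (8, 2)) = 11.4018
d((-5, 7), (8, -7)) = 19.105
d((-5, 7), (8, 2)) = 13.9284
d((8, -7), (8, 2)) = 9.0

Closest pair: (-3, 5) and (-5, 7) with distance 2.8284

The closest pair is (-3, 5) and (-5, 7) with Euclidean distance 2.8284. For 4 points, brute-force pairwise comparison is shown above. For large n, the divide-and-conquer algorithm (sort by x, recurse on halves, check the dividing strip) achieves O(n log n).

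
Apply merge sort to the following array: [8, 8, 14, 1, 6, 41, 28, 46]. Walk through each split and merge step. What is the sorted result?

Merge sort trace:

Split: [8, 8, 14, 1, 6, 41, 28, 46] -> [8, 8, 14, 1] and [6, 41, 28, 46]
  Split: [8, 8, 14, 1] -> [8, 8] and [14, 1]
    Split: [8, 8] -> [8] and [8]
    Merge: [8] + [8] -> [8, 8]
    Split: [14, 1] -> [14] and [1]
    Merge: [14] + [1] -> [1, 14]
  Merge: [8, 8] + [1, 14] -> [1, 8, 8, 14]
  Split: [6, 41, 28, 46] -> [6, 41] and [28, 46]
    Split: [6, 41] -> [6] and [41]
    Merge: [6] + [41] -> [6, 41]
    Split: [28, 46] -> [28] and [46]
    Merge: [28] + [46] -> [28, 46]
  Merge: [6, 41] + [28, 46] -> [6, 28, 41, 46]
Merge: [1, 8, 8, 14] + [6, 28, 41, 46] -> [1, 6, 8, 8, 14, 28, 41, 46]

Final sorted array: [1, 6, 8, 8, 14, 28, 41, 46]

The merge sort proceeds by recursively splitting the array and merging sorted halves.
After all merges, the sorted array is [1, 6, 8, 8, 14, 28, 41, 46].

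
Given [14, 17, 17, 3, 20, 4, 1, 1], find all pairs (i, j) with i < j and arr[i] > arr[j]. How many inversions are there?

Finding inversions in [14, 17, 17, 3, 20, 4, 1, 1]:

(0, 3): arr[0]=14 > arr[3]=3
(0, 5): arr[0]=14 > arr[5]=4
(0, 6): arr[0]=14 > arr[6]=1
(0, 7): arr[0]=14 > arr[7]=1
(1, 3): arr[1]=17 > arr[3]=3
(1, 5): arr[1]=17 > arr[5]=4
(1, 6): arr[1]=17 > arr[6]=1
(1, 7): arr[1]=17 > arr[7]=1
(2, 3): arr[2]=17 > arr[3]=3
(2, 5): arr[2]=17 > arr[5]=4
(2, 6): arr[2]=17 > arr[6]=1
(2, 7): arr[2]=17 > arr[7]=1
(3, 6): arr[3]=3 > arr[6]=1
(3, 7): arr[3]=3 > arr[7]=1
(4, 5): arr[4]=20 > arr[5]=4
(4, 6): arr[4]=20 > arr[6]=1
(4, 7): arr[4]=20 > arr[7]=1
(5, 6): arr[5]=4 > arr[6]=1
(5, 7): arr[5]=4 > arr[7]=1

Total inversions: 19

The array has 19 inversion(s): (0,3), (0,5), (0,6), (0,7), (1,3), (1,5), (1,6), (1,7), (2,3), (2,5), (2,6), (2,7), (3,6), (3,7), (4,5), (4,6), (4,7), (5,6), (5,7). Each pair (i,j) satisfies i < j and arr[i] > arr[j].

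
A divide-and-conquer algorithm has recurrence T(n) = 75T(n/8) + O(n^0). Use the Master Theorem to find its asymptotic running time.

Master Theorem for T(n) = 75T(n/8) + O(n^0):

a = 75, b = 8, c = 0
log_b(a) = log_8(75) = 2.0763

Case 1: c = 0 < log_8(75) = 2.0763
T(n) = O(n^(log_8 75))

For T(n) = 75T(n/8) + O(n^0): log_8(75) = 2.0763. This is Case 1 of the Master Theorem (c < log_b(a), work dominated by leaves), giving O(n^(log_8 75)).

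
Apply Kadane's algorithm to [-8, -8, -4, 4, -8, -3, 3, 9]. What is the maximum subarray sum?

Using Kadane's algorithm on [-8, -8, -4, 4, -8, -3, 3, 9]:

Scanning through the array:
Position 1 (value -8): max_ending_here = -8, max_so_far = -8
Position 2 (value -4): max_ending_here = -4, max_so_far = -4
Position 3 (value 4): max_ending_here = 4, max_so_far = 4
Position 4 (value -8): max_ending_here = -4, max_so_far = 4
Position 5 (value -3): max_ending_here = -3, max_so_far = 4
Position 6 (value 3): max_ending_here = 3, max_so_far = 4
Position 7 (value 9): max_ending_here = 12, max_so_far = 12

Maximum subarray: [3, 9]
Maximum sum: 12

The maximum subarray is [3, 9] with sum 12. This subarray runs from index 6 to index 7.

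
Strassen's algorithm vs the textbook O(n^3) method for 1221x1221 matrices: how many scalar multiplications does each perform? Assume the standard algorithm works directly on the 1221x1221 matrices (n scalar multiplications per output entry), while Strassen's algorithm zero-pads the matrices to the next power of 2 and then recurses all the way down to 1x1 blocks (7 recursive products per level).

Matrix multiplication for 1221x1221 matrices:

Strassen's algorithm requires power-of-2 dimensions. Pad 1221x1221 to 2048x2048 (next power of 2).

Standard algorithm: 1221^3 = 1820316861 multiplications
Strassen's algorithm: 7^(log2(2048)) = 7^11 = 1977326743 multiplications
Difference: 1820316861 - 1977326743 = -157009882 (Strassen uses MORE here due to padding overhead — for small or just-over-power-of-2 n, padding can outweigh the per-level savings)

Standard: 1820316861 multiplications (1221^3). Strassen: 1977326743 multiplications (7^11, after padding to 2048x2048). Strassen reduces 8 recursive multiplications to 7 at each level.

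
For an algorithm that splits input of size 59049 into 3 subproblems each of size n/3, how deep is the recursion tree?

For divide and conquer with division factor 3:

Problem sizes at each level:
Level 0: 59049
Level 1: 19683
Level 2: 6561
Level 3: 2187
Level 4: 729
Level 5: 243
Level 6: 81
Level 7: 27
Level 8: 9
Level 9: 3
Level 10: 1

The root is level 0 and the size-1 base case is level 10 (the tree spans levels 0 through 10, i.e. 11 levels counting the root), so the depth is the number of divisions: log_3(59049) = 10

The recursion tree depth is log_3(59049) = 10. At each level, the problem size is divided by 3, so it takes 10 divisions to reduce to a base case of size 1. The algorithm makes 3 recursive calls at each level.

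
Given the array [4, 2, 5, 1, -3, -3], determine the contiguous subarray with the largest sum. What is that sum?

Using Kadane's algorithm on [4, 2, 5, 1, -3, -3]:

Scanning through the array:
Position 1 (value 2): max_ending_here = 6, max_so_far = 6
Position 2 (value 5): max_ending_here = 11, max_so_far = 11
Position 3 (value 1): max_ending_here = 12, max_so_far = 12
Position 4 (value -3): max_ending_here = 9, max_so_far = 12
Position 5 (value -3): max_ending_here = 6, max_so_far = 12

Maximum subarray: [4, 2, 5, 1]
Maximum sum: 12

The maximum subarray is [4, 2, 5, 1] with sum 12. This subarray runs from index 0 to index 3.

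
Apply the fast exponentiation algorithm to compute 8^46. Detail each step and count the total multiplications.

Computing 8^46 by squaring (build up from 8^1; each line after the first costs one multiplication):

8^1 = 8
8^2 = (8^1)^2 = 8^2 = 64
8^4 = (8^2)^2 = 64^2 = 4096
8^5 = 8 * 8^4 = 8 * 4096 = 32768
8^10 = (8^5)^2 = 32768^2 = 1073741824
8^11 = 8 * 8^10 = 8 * 1073741824 = 8589934592
8^22 = (8^11)^2 = 8589934592^2 = 73786976294838206464
8^23 = 8 * 8^22 = 8 * 73786976294838206464 = 590295810358705651712
8^46 = (8^23)^2 = 590295810358705651712^2 = 348449143727040986586495598010130648530944

Result: 348449143727040986586495598010130648530944
Multiplications needed: 8 (8 lines after 8^1)

8^46 = 348449143727040986586495598010130648530944. Using exponentiation by squaring, this requires 8 multiplications. The key idea: if the exponent is even, square the half-power; if odd, multiply by the base once.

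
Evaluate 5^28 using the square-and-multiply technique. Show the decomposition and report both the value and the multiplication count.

Computing 5^28 by squaring (build up from 5^1; each line after the first costs one multiplication):

5^1 = 5
5^2 = (5^1)^2 = 5^2 = 25
5^3 = 5 * 5^2 = 5 * 25 = 125
5^6 = (5^3)^2 = 125^2 = 15625
5^7 = 5 * 5^6 = 5 * 15625 = 78125
5^14 = (5^7)^2 = 78125^2 = 6103515625
5^28 = (5^14)^2 = 6103515625^2 = 37252902984619140625

Result: 37252902984619140625
Multiplications needed: 6 (6 lines after 5^1)

5^28 = 37252902984619140625. Using exponentiation by squaring, this requires 6 multiplications. The key idea: if the exponent is even, square the half-power; if odd, multiply by the base once.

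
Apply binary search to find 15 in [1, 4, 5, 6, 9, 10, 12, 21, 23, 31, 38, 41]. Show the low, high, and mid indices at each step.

Binary search for 15 in [1, 4, 5, 6, 9, 10, 12, 21, 23, 31, 38, 41]:

lo=0, hi=11, mid=5, arr[mid]=10 -> 10 < 15, search right half
lo=6, hi=11, mid=8, arr[mid]=23 -> 23 > 15, search left half
lo=6, hi=7, mid=6, arr[mid]=12 -> 12 < 15, search right half
lo=7, hi=7, mid=7, arr[mid]=21 -> 21 > 15, search left half
lo=7 > hi=6, target 15 not found

Binary search determines that 15 is not in the array after 4 comparisons. The search space was exhausted without finding the target.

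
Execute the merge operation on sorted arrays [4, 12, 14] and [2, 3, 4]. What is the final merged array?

Merging process:

Compare 4 vs 2: take 2 from right. Merged: [2]
Compare 4 vs 3: take 3 from right. Merged: [2, 3]
Compare 4 vs 4: take 4 from left. Merged: [2, 3, 4]
Compare 12 vs 4: take 4 from right. Merged: [2, 3, 4, 4]
Append remaining from left: [12, 14]. Merged: [2, 3, 4, 4, 12, 14]

Final merged array: [2, 3, 4, 4, 12, 14]
Total comparisons: 4

The merged array is [2, 3, 4, 4, 12, 14], requiring 4 comparisons. The merge step runs in O(n) time where n is the total number of elements.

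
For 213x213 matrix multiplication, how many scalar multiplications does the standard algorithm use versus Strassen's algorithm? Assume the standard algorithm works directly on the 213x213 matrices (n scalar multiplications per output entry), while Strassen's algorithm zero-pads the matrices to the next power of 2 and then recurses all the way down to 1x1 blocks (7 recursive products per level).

Matrix multiplication for 213x213 matrices:

Strassen's algorithm requires power-of-2 dimensions. Pad 213x213 to 256x256 (next power of 2).

Standard algorithm: 213^3 = 9663597 multiplications
Strassen's algorithm: 7^(log2(256)) = 7^8 = 5764801 multiplications
Savings: 9663597 - 5764801 = 3898796 multiplications

Standard: 9663597 multiplications (213^3). Strassen: 5764801 multiplications (7^8, after padding to 256x256). Strassen reduces 8 recursive multiplications to 7 at each level.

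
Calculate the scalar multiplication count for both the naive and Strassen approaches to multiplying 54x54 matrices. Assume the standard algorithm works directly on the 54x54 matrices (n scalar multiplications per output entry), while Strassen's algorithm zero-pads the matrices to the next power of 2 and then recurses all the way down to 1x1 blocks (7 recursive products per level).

Matrix multiplication for 54x54 matrices:

Strassen's algorithm requires power-of-2 dimensions. Pad 54x54 to 64x64 (next power of 2).

Standard algorithm: 54^3 = 157464 multiplications
Strassen's algorithm: 7^(log2(64)) = 7^6 = 117649 multiplications
Savings: 157464 - 117649 = 39815 multiplications

Standard: 157464 multiplications (54^3). Strassen: 117649 multiplications (7^6, after padding to 64x64). Strassen reduces 8 recursive multiplications to 7 at each level.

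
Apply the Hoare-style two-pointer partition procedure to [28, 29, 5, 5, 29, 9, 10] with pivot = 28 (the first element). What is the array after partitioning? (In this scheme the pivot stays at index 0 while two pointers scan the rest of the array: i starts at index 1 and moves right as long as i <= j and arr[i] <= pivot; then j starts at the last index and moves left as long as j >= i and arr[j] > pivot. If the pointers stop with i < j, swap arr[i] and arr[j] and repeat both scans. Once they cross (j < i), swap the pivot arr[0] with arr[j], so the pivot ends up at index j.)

Hoare-style two-pointer partition with pivot = 28:

Initial array: [28, 29, 5, 5, 29, 9, 10]

Pointers start at i = 1, j = 6.
i stops at index 1 (arr[1]=29 > 28), j stops at index 6 (arr[6]=10 <= 28): swap arr[1] and arr[6], array becomes [28, 10, 5, 5, 29, 9, 29]
i stops at index 4 (arr[4]=29 > 28), j stops at index 5 (arr[5]=9 <= 28): swap arr[4] and arr[5], array becomes [28, 10, 5, 5, 9, 29, 29]
i ends at 5, j ends at 4: the pointers have crossed (j < i), so scanning stops.

Swap pivot arr[0] with arr[4] to place pivot at position 4: [9, 10, 5, 5, 28, 29, 29]
Pivot position: 4

After partitioning with pivot 28, the array becomes [9, 10, 5, 5, 28, 29, 29]. The pivot is placed at index 4. All elements to the left of the pivot are <= 28, and all elements to the right are > 28.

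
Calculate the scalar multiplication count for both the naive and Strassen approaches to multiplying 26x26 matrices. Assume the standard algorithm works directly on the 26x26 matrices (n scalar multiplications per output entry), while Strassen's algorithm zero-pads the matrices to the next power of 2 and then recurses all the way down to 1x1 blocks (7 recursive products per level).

Matrix multiplication for 26x26 matrices:

Strassen's algorithm requires power-of-2 dimensions. Pad 26x26 to 32x32 (next power of 2).

Standard algorithm: 26^3 = 17576 multiplications
Strassen's algorithm: 7^(log2(32)) = 7^5 = 16807 multiplications
Savings: 17576 - 16807 = 769 multiplications

Standard: 17576 multiplications (26^3). Strassen: 16807 multiplications (7^5, after padding to 32x32). Strassen reduces 8 recursive multiplications to 7 at each level.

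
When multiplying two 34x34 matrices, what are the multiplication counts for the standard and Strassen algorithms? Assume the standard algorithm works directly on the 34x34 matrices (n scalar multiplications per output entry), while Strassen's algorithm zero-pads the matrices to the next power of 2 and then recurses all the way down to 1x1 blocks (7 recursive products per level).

Matrix multiplication for 34x34 matrices:

Strassen's algorithm requires power-of-2 dimensions. Pad 34x34 to 64x64 (next power of 2).

Standard algorithm: 34^3 = 39304 multiplications
Strassen's algorithm: 7^(log2(64)) = 7^6 = 117649 multiplications
Difference: 39304 - 117649 = -78345 (Strassen uses MORE here due to padding overhead — for small or just-over-power-of-2 n, padding can outweigh the per-level savings)

Standard: 39304 multiplications (34^3). Strassen: 117649 multiplications (7^6, after padding to 64x64). Strassen reduces 8 recursive multiplications to 7 at each level.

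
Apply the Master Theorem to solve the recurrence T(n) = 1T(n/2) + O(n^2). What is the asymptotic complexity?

Master Theorem for T(n) = 1T(n/2) + O(n^2):

a = 1, b = 2, c = 2
log_b(a) = log_2(1) = 0.0000

Case 3: c = 2 > log_2(1) = 0.0000
T(n) = O(n^2) = O(n^2)

For T(n) = 1T(n/2) + O(n^2): log_2(1) = 0.0000. This is Case 3 of the Master Theorem (c > log_b(a), work dominated by root), giving O(n^2).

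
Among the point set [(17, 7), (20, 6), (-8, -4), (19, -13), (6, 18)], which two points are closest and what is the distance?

Computing all pairwise distances among 5 points:

d((17, 7), (20, 6)) = 3.1623 <-- minimum
d((17, 7), (-8, -4)) = 27.313
d((17, 7), (19, -13)) = 20.0998
d((17, 7), (6, 18)) = 15.5563
d((20, 6), (-8, -4)) = 29.7321
d((20, 6), (19, -13)) = 19.0263
d((20, 6), (6, 18)) = 18.4391
d((-8, -4), (19, -13)) = 28.4605
d((-8, -4), (6, 18)) = 26.0768
d((19, -13), (6, 18)) = 33.6155

Closest pair: (17, 7) and (20, 6) with distance 3.1623

The closest pair is (17, 7) and (20, 6) with Euclidean distance 3.1623. For 5 points, brute-force pairwise comparison is shown above. For large n, the divide-and-conquer algorithm (sort by x, recurse on halves, check the dividing strip) achieves O(n log n).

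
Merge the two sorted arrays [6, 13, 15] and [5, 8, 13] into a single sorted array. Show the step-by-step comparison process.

Merging process:

Compare 6 vs 5: take 5 from right. Merged: [5]
Compare 6 vs 8: take 6 from left. Merged: [5, 6]
Compare 13 vs 8: take 8 from right. Merged: [5, 6, 8]
Compare 13 vs 13: take 13 from left. Merged: [5, 6, 8, 13]
Compare 15 vs 13: take 13 from right. Merged: [5, 6, 8, 13, 13]
Append remaining from left: [15]. Merged: [5, 6, 8, 13, 13, 15]

Final merged array: [5, 6, 8, 13, 13, 15]
Total comparisons: 5

The merged array is [5, 6, 8, 13, 13, 15], requiring 5 comparisons. The merge step runs in O(n) time where n is the total number of elements.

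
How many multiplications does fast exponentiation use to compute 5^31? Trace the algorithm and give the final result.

Computing 5^31 by squaring (build up from 5^1; each line after the first costs one multiplication):

5^1 = 5
5^2 = (5^1)^2 = 5^2 = 25
5^3 = 5 * 5^2 = 5 * 25 = 125
5^6 = (5^3)^2 = 125^2 = 15625
5^7 = 5 * 5^6 = 5 * 15625 = 78125
5^14 = (5^7)^2 = 78125^2 = 6103515625
5^15 = 5 * 5^14 = 5 * 6103515625 = 30517578125
5^30 = (5^15)^2 = 30517578125^2 = 931322574615478515625
5^31 = 5 * 5^30 = 5 * 931322574615478515625 = 4656612873077392578125

Result: 4656612873077392578125
Multiplications needed: 8 (8 lines after 5^1)

5^31 = 4656612873077392578125. Using exponentiation by squaring, this requires 8 multiplications. The key idea: if the exponent is even, square the half-power; if odd, multiply by the base once.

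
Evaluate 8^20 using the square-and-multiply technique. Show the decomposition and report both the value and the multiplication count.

Computing 8^20 by squaring (build up from 8^1; each line after the first costs one multiplication):

8^1 = 8
8^2 = (8^1)^2 = 8^2 = 64
8^4 = (8^2)^2 = 64^2 = 4096
8^5 = 8 * 8^4 = 8 * 4096 = 32768
8^10 = (8^5)^2 = 32768^2 = 1073741824
8^20 = (8^10)^2 = 1073741824^2 = 1152921504606846976

Result: 1152921504606846976
Multiplications needed: 5 (5 lines after 8^1)

8^20 = 1152921504606846976. Using exponentiation by squaring, this requires 5 multiplications. The key idea: if the exponent is even, square the half-power; if odd, multiply by the base once.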